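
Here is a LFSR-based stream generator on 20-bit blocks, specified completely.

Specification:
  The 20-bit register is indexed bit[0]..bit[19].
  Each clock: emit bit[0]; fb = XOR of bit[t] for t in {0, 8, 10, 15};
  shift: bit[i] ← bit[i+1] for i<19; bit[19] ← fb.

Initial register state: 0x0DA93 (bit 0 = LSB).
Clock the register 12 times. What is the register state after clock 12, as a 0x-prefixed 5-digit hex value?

0x5BE0D

reg_0 = 0x0DA93
clock 1: out=1, reg = 0x06D49
clock 2: out=1, reg = 0x836A4
clock 3: out=0, reg = 0xC1B52
clock 4: out=0, reg = 0xE0DA9
clock 5: out=1, reg = 0xF06D4
clock 6: out=0, reg = 0xF836A
clock 7: out=0, reg = 0x7C1B5
clock 8: out=1, reg = 0xBE0DA
clock 9: out=0, reg = 0xDF06D
clock 10: out=1, reg = 0x6F836
clock 11: out=0, reg = 0xB7C1B
clock 12: out=1, reg = 0x5BE0D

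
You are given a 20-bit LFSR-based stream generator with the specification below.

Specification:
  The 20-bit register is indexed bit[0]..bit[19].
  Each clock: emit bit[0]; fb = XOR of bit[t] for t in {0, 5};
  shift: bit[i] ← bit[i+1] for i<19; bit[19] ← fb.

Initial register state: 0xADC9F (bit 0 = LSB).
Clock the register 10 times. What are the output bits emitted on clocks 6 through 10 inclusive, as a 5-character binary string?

reg_0 = 0xADC9F
clock 1: out=1, reg = 0xD6E4F
clock 2: out=1, reg = 0xEB727
clock 3: out=1, reg = 0x75B93
clock 4: out=1, reg = 0xBADC9
clock 5: out=1, reg = 0xDD6E4
clock 6: out=0, reg = 0xEEB72
clock 7: out=0, reg = 0xF75B9
clock 8: out=1, reg = 0x7BADC
clock 9: out=0, reg = 0x3DD6E
clock 10: out=0, reg = 0x9EEB7

00100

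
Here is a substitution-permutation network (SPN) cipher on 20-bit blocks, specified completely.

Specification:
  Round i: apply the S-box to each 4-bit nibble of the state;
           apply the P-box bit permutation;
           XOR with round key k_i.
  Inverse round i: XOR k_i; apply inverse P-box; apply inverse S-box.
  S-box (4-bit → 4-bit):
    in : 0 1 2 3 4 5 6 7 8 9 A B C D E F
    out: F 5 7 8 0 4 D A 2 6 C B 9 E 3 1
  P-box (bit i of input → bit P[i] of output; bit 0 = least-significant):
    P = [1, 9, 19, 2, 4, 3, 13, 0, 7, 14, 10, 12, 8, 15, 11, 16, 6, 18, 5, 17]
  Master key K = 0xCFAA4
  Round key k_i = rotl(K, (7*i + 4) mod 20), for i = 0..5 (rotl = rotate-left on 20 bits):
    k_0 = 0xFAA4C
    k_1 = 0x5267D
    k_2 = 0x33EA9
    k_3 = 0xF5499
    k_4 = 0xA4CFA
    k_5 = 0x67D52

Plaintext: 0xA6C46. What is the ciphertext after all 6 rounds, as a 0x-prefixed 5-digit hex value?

s_0 = plaintext = 0xA6C46
s_1 = Round(s_0, k_0) = 0x4B3EA
s_2 = Round(s_1, k_1) = 0xCB761
s_3 = Round(s_2, k_2) = 0x8CFFA
s_4 = Round(s_3, k_3) = 0x2550D
s_5 = Round(s_4, k_4) = 0x66287
s_6 = Round(s_5, k_5) = 0x532BE

0x532BE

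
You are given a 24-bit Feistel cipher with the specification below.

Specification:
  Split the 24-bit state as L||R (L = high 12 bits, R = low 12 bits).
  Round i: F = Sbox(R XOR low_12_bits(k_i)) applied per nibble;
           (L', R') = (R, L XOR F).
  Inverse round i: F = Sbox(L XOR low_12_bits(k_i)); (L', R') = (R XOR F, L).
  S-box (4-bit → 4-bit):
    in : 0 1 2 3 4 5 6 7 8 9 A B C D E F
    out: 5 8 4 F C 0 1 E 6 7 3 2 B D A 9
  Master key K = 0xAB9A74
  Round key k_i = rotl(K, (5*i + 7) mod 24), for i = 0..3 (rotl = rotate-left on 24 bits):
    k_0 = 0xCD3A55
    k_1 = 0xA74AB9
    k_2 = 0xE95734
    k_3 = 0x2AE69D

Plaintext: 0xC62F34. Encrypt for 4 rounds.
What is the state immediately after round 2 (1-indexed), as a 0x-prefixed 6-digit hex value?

s_0 = plaintext = 0xC62F34
s_1 = Round(s_0, k_0) = 0xF34C7A
s_2 = Round(s_1, k_1) = 0xC7AE8B
s_3 = Round(s_2, k_2) = 0xE8BB53
s_4 = Round(s_3, k_3) = 0xB53331

0xC7AE8B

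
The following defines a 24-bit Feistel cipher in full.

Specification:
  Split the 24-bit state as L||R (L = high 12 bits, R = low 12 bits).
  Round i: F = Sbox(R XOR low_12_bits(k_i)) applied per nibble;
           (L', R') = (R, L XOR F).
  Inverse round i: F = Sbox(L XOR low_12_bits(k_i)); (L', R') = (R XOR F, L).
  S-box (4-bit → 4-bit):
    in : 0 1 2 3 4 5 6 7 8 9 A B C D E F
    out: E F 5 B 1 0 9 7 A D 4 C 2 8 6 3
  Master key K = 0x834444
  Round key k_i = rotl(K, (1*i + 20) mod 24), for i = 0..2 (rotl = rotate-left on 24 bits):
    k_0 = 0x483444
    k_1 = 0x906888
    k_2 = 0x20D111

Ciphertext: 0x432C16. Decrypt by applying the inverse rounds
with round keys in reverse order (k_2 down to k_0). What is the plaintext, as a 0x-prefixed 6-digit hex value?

s_0 = ciphertext = 0x432C16
s_1 = InvRound(s_0, k_2) = 0xC4D432
s_2 = InvRound(s_1, k_1) = 0x512C4D
s_3 = InvRound(s_2, k_0) = 0x344512

0x344512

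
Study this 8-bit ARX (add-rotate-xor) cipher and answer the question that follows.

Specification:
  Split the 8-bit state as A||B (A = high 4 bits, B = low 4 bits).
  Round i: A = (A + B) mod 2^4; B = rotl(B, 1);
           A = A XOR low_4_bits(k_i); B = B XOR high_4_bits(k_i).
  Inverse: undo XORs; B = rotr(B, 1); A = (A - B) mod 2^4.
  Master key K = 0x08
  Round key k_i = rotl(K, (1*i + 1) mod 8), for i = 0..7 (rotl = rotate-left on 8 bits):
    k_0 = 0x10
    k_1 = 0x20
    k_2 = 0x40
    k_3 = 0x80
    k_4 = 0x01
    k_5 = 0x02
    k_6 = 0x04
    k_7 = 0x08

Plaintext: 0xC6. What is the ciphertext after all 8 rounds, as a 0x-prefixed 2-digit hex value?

s_0 = plaintext = 0xC6
s_1 = Round(s_0, k_0) = 0x2D
s_2 = Round(s_1, k_1) = 0xF9
s_3 = Round(s_2, k_2) = 0x87
s_4 = Round(s_3, k_3) = 0xF6
s_5 = Round(s_4, k_4) = 0x4C
s_6 = Round(s_5, k_5) = 0x29
s_7 = Round(s_6, k_6) = 0xF3
s_8 = Round(s_7, k_7) = 0xA6

0xA6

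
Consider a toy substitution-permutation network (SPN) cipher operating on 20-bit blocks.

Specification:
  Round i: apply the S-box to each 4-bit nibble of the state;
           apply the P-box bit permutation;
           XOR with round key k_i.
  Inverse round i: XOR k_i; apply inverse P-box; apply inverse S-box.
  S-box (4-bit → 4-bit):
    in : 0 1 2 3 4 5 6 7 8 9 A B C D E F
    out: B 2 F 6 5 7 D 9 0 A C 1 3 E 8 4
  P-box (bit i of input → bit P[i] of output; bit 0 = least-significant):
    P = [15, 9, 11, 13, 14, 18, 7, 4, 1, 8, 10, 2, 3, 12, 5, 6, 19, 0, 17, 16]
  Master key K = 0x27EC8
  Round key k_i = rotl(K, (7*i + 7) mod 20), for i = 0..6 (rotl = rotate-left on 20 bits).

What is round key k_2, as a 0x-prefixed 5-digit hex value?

0x4FD90

K = 0x27EC8
k_0 = rotl(K, (7*0+7) mod 20) = rotl(K, 7) = 0xF6413
k_1 = rotl(K, (7*1+7) mod 20) = rotl(K, 14) = 0x209FB
k_2 = rotl(K, (7*2+7) mod 20) = rotl(K, 1) = 0x4FD90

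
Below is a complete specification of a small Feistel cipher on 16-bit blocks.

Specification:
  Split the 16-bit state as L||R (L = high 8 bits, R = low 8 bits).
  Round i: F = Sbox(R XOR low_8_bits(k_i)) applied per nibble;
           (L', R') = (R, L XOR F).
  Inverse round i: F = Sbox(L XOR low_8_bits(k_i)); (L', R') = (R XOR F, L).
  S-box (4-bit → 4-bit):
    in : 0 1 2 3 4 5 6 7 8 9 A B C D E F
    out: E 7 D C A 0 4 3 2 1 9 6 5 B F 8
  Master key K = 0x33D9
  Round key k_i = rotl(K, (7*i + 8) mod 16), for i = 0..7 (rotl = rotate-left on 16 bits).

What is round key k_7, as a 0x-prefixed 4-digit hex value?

0xB267

K = 0x33D9
k_0 = rotl(K, (7*0+8) mod 16) = rotl(K, 8) = 0xD933
k_1 = rotl(K, (7*1+8) mod 16) = rotl(K, 15) = 0x99EC
k_2 = rotl(K, (7*2+8) mod 16) = rotl(K, 6) = 0xF64C
k_3 = rotl(K, (7*3+8) mod 16) = rotl(K, 13) = 0x267B
k_4 = rotl(K, (7*4+8) mod 16) = rotl(K, 4) = 0x3D93
k_5 = rotl(K, (7*5+8) mod 16) = rotl(K, 11) = 0xC99E
k_6 = rotl(K, (7*6+8) mod 16) = rotl(K, 2) = 0xCF64
k_7 = rotl(K, (7*7+8) mod 16) = rotl(K, 9) = 0xB267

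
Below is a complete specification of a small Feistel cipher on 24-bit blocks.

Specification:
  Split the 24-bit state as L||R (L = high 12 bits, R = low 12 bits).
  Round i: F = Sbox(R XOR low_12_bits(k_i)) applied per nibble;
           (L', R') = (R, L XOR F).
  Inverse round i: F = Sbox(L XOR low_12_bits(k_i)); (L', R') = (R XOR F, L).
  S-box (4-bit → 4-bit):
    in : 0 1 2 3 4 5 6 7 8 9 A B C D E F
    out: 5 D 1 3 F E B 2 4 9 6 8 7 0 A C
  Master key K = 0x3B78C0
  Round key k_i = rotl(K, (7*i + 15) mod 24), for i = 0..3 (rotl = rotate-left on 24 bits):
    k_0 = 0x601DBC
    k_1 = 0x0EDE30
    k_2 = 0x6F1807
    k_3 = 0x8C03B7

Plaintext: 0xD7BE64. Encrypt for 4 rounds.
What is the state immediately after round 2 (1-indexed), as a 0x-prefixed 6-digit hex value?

s_0 = plaintext = 0xD7BE64
s_1 = Round(s_0, k_0) = 0xE64E7F
s_2 = Round(s_1, k_1) = 0xE7FB98
s_3 = Round(s_2, k_2) = 0xB98DE3
s_4 = Round(s_3, k_3) = 0xDE3177

0xE7FB98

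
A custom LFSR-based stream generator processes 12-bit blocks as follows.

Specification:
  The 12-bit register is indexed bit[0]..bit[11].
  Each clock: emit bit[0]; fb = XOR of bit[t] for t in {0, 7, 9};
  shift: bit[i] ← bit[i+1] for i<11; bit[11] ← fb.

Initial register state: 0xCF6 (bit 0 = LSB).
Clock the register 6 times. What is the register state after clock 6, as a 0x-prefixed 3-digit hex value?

reg_0 = 0xCF6
clock 1: out=0, reg = 0xE7B
clock 2: out=1, reg = 0x73D
clock 3: out=1, reg = 0x39E
clock 4: out=0, reg = 0x1CF
clock 5: out=1, reg = 0x0E7
clock 6: out=1, reg = 0x073

0x073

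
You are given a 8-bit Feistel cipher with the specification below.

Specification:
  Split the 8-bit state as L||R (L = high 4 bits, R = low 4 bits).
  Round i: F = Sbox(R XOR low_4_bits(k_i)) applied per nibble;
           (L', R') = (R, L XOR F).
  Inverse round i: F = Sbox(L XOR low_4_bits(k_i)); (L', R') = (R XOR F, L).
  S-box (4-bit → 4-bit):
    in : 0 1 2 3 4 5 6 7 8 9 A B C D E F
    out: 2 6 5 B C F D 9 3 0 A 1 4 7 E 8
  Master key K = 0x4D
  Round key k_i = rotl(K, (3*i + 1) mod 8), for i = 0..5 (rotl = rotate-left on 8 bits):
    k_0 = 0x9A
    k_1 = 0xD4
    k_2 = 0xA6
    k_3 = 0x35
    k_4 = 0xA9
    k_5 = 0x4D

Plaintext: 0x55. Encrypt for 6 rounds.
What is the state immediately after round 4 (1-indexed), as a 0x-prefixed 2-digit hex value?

s_0 = plaintext = 0x55
s_1 = Round(s_0, k_0) = 0x5D
s_2 = Round(s_1, k_1) = 0xD5
s_3 = Round(s_2, k_2) = 0x56
s_4 = Round(s_3, k_3) = 0x6E
s_5 = Round(s_4, k_4) = 0xEF
s_6 = Round(s_5, k_5) = 0xFB

0x6E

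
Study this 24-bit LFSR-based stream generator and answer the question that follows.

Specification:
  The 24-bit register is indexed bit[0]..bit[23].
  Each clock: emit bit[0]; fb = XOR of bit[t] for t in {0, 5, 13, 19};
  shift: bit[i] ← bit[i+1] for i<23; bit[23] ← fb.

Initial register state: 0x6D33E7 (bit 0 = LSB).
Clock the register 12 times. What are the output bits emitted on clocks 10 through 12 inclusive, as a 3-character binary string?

100

reg_0 = 0x6D33E7
clock 1: out=1, reg = 0x3699F3
clock 2: out=1, reg = 0x1B4CF9
clock 3: out=1, reg = 0x8DA67C
clock 4: out=0, reg = 0xC6D33E
clock 5: out=0, reg = 0xE3699F
clock 6: out=1, reg = 0x71B4CF
clock 7: out=1, reg = 0x38DA67
clock 8: out=1, reg = 0x9C6D33
clock 9: out=1, reg = 0x4E3699
clock 10: out=1, reg = 0xA71B4C
clock 11: out=0, reg = 0x538DA6
clock 12: out=0, reg = 0xA9C6D3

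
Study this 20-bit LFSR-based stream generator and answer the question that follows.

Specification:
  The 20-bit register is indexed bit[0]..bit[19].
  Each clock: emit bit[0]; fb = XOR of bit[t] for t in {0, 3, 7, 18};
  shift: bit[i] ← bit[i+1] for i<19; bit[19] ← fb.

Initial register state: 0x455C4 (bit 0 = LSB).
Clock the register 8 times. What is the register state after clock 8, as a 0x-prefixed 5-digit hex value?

reg_0 = 0x455C4
clock 1: out=0, reg = 0x22AE2
clock 2: out=0, reg = 0x91571
clock 3: out=1, reg = 0xC8AB8
clock 4: out=0, reg = 0xE455C
clock 5: out=0, reg = 0x722AE
clock 6: out=0, reg = 0xB9157
clock 7: out=1, reg = 0xDC8AB
clock 8: out=1, reg = 0x6E455

0x6E455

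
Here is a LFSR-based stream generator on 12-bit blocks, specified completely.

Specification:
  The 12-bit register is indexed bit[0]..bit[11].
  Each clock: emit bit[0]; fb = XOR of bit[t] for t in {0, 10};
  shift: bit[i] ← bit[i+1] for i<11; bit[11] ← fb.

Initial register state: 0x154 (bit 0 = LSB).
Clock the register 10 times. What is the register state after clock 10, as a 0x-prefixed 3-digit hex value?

0x110

reg_0 = 0x154
clock 1: out=0, reg = 0x0AA
clock 2: out=0, reg = 0x055
clock 3: out=1, reg = 0x82A
clock 4: out=0, reg = 0x415
clock 5: out=1, reg = 0x20A
clock 6: out=0, reg = 0x105
clock 7: out=1, reg = 0x882
clock 8: out=0, reg = 0x441
clock 9: out=1, reg = 0x220
clock 10: out=0, reg = 0x110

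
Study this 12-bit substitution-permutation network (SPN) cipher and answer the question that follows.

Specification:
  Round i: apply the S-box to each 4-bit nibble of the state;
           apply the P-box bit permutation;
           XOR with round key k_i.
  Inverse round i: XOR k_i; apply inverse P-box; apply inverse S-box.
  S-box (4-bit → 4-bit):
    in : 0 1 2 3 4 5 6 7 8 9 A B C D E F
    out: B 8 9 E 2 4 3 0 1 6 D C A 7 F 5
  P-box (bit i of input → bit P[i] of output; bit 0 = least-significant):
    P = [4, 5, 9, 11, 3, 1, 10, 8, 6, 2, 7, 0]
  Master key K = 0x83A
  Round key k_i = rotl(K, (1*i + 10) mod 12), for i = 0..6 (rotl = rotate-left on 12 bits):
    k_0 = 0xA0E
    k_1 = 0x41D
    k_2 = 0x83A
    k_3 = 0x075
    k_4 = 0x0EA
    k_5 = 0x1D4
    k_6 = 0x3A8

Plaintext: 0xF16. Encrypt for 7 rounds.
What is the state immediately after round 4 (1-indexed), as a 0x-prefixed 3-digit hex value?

s_0 = plaintext = 0xF16
s_1 = Round(s_0, k_0) = 0xBFE
s_2 = Round(s_1, k_1) = 0xAA4
s_3 = Round(s_2, k_2) = 0xDD3
s_4 = Round(s_3, k_3) = 0xE9B
s_5 = Round(s_4, k_4) = 0xE2D
s_6 = Round(s_5, k_5) = 0x229
s_7 = Round(s_6, k_6) = 0x0C1

0xE9B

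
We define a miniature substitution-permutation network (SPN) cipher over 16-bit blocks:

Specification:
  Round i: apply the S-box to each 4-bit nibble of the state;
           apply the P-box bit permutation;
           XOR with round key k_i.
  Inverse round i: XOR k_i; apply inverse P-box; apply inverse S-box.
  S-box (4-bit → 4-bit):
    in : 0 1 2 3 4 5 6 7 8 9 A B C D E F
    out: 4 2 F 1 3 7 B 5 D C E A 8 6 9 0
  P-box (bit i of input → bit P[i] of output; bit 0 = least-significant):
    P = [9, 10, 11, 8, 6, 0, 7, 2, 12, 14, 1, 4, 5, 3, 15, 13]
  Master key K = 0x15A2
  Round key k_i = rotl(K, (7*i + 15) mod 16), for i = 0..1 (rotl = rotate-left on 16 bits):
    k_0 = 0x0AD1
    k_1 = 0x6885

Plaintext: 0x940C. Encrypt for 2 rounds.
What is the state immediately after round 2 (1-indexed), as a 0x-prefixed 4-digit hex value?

s_0 = plaintext = 0x940C
s_1 = Round(s_0, k_0) = 0xFB51
s_2 = Round(s_1, k_1) = 0x2C54

0x2C54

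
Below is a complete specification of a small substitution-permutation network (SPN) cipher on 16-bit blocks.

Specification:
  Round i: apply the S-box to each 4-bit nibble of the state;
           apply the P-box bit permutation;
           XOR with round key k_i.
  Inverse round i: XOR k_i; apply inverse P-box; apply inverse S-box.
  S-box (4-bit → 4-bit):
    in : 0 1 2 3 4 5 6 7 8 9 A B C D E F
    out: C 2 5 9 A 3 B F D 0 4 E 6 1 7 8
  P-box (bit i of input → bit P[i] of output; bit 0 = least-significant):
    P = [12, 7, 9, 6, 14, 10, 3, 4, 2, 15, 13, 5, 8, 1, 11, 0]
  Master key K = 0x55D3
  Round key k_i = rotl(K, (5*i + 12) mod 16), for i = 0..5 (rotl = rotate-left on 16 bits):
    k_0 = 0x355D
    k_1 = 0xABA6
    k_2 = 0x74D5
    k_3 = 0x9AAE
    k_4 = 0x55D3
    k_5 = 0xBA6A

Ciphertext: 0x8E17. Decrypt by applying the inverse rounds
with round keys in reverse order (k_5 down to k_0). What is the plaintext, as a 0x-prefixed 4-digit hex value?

s_0 = ciphertext = 0x8E17
s_1 = InvRound(s_0, k_5) = 0xF8B3
s_2 = InvRound(s_1, k_4) = 0x2B1F
s_3 = InvRound(s_2, k_3) = 0x3BF5
s_4 = InvRound(s_3, k_2) = 0x2F5A
s_5 = InvRound(s_4, k_1) = 0x96B4
s_6 = InvRound(s_5, k_0) = 0x3BAB

0x3BAB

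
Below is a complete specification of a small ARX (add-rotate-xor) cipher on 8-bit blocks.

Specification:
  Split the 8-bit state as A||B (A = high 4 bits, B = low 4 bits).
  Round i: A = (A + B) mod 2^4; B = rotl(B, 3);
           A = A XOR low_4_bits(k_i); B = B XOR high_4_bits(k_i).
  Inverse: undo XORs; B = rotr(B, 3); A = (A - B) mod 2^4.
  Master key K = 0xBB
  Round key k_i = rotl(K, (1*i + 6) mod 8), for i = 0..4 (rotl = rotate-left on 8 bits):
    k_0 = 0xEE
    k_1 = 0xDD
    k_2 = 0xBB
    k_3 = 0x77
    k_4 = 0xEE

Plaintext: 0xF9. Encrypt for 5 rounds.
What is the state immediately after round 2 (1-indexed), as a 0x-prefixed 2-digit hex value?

0x5C

s_0 = plaintext = 0xF9
s_1 = Round(s_0, k_0) = 0x62
s_2 = Round(s_1, k_1) = 0x5C
s_3 = Round(s_2, k_2) = 0xAD
s_4 = Round(s_3, k_3) = 0x09
s_5 = Round(s_4, k_4) = 0x72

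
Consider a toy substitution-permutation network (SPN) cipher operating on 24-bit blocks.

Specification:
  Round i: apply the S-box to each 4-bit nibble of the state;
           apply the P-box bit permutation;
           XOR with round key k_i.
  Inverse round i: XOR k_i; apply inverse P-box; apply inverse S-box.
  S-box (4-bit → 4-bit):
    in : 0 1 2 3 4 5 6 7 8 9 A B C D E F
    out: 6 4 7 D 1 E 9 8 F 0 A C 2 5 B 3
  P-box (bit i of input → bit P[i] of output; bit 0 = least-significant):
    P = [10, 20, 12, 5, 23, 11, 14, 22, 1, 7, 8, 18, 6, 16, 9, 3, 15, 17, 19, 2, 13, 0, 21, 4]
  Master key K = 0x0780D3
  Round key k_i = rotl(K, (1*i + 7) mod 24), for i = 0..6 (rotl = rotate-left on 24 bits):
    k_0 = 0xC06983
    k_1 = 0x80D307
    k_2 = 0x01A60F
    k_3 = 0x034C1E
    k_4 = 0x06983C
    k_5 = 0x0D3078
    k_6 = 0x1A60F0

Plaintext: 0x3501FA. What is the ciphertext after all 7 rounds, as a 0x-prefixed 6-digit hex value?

s_0 = plaintext = 0x3501FA
s_1 = Round(s_0, k_0) = 0x7B42B7
s_2 = Round(s_1, k_1) = 0xC892F1
s_3 = Round(s_2, k_2) = 0x8B3F88
s_4 = Round(s_3, k_3) = 0xFB32E1
s_5 = Round(s_4, k_4) = 0xCEA3F3
s_6 = Round(s_5, k_5) = 0x8AAD57
s_7 = Round(s_6, k_6) = 0x7909CF

0x7909CF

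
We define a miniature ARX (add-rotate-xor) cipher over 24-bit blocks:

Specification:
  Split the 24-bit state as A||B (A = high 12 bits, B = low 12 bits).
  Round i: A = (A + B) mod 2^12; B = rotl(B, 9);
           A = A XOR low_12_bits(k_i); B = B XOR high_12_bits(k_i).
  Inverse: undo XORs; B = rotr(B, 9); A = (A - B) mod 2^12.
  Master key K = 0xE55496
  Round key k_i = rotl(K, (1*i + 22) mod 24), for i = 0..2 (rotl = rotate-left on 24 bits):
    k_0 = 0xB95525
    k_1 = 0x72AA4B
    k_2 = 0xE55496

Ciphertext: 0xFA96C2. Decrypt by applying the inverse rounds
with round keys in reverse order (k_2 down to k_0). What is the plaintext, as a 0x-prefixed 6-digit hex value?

s_0 = ciphertext = 0xFA96C2
s_1 = InvRound(s_0, k_2) = 0x6834BC
s_2 = InvRound(s_1, k_1) = 0x017CB1
s_3 = InvRound(s_2, k_0) = 0xC0F923

0xC0F923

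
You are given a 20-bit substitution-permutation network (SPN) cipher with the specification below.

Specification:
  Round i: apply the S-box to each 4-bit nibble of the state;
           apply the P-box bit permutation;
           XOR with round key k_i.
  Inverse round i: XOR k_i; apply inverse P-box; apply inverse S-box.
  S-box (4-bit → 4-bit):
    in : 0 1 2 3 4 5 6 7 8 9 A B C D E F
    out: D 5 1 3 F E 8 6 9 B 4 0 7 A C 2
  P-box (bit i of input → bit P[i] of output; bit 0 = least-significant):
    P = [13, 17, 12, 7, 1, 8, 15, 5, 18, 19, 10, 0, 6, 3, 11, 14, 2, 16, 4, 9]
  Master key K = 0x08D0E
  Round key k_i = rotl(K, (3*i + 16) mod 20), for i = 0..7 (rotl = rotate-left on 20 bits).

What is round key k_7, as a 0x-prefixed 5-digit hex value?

K = 0x08D0E
k_0 = rotl(K, (3*0+16) mod 20) = rotl(K, 16) = 0xE08D0
k_1 = rotl(K, (3*1+16) mod 20) = rotl(K, 19) = 0x04687
k_2 = rotl(K, (3*2+16) mod 20) = rotl(K, 2) = 0x23438
k_3 = rotl(K, (3*3+16) mod 20) = rotl(K, 5) = 0x1A1C1
k_4 = rotl(K, (3*4+16) mod 20) = rotl(K, 8) = 0xD0E08
k_5 = rotl(K, (3*5+16) mod 20) = rotl(K, 11) = 0x87046
k_6 = rotl(K, (3*6+16) mod 20) = rotl(K, 14) = 0x38234
k_7 = rotl(K, (3*7+16) mod 20) = rotl(K, 17) = 0xC11A1

0xC11A1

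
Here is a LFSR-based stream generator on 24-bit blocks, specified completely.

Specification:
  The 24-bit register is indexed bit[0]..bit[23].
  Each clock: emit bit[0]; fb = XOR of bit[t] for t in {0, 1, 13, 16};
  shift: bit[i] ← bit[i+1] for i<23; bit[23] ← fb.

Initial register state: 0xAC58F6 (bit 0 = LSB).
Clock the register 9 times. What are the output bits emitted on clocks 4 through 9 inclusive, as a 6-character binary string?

011110

reg_0 = 0xAC58F6
clock 1: out=0, reg = 0xD62C7B
clock 2: out=1, reg = 0xEB163D
clock 3: out=1, reg = 0x758B1E
clock 4: out=0, reg = 0x3AC58F
clock 5: out=1, reg = 0x1D62C7
clock 6: out=1, reg = 0x0EB163
clock 7: out=1, reg = 0x8758B1
clock 8: out=1, reg = 0x43AC58
clock 9: out=0, reg = 0x21D62C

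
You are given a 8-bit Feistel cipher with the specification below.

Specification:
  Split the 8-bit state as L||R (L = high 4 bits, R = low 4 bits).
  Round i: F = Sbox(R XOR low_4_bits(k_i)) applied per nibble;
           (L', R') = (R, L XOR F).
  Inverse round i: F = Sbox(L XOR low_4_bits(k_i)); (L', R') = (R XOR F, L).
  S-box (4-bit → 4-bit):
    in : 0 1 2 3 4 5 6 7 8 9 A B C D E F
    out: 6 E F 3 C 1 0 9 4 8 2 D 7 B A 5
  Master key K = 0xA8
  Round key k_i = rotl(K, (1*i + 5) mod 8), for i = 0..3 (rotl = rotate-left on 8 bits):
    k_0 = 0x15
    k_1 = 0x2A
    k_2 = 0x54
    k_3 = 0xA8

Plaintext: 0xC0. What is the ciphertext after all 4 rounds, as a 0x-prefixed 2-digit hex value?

0x63

s_0 = plaintext = 0xC0
s_1 = Round(s_0, k_0) = 0x0D
s_2 = Round(s_1, k_1) = 0xD9
s_3 = Round(s_2, k_2) = 0x96
s_4 = Round(s_3, k_3) = 0x63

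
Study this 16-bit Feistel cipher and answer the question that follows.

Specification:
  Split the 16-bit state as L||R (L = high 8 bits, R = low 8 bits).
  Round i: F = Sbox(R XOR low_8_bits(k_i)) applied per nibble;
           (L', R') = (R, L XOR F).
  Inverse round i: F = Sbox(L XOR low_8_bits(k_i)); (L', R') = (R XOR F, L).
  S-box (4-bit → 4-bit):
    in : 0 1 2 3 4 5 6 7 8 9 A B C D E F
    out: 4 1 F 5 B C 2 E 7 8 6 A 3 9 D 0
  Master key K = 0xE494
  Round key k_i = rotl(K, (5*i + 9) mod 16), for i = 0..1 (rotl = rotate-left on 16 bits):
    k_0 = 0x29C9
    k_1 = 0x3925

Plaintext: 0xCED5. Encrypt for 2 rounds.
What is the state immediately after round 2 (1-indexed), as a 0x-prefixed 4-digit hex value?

s_0 = plaintext = 0xCED5
s_1 = Round(s_0, k_0) = 0xD5DD
s_2 = Round(s_1, k_1) = 0xDDD2

0xDDD2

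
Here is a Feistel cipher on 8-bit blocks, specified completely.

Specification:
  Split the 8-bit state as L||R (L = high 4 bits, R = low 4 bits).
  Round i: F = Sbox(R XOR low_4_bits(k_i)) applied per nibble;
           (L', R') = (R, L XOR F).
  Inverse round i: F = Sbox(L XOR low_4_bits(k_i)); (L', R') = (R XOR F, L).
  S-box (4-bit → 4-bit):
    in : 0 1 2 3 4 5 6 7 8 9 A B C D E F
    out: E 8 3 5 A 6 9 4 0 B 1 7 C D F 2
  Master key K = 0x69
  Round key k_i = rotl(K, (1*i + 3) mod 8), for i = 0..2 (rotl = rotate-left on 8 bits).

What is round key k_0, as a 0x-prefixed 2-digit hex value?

K = 0x69
k_0 = rotl(K, (1*0+3) mod 8) = rotl(K, 3) = 0x4B

0x4B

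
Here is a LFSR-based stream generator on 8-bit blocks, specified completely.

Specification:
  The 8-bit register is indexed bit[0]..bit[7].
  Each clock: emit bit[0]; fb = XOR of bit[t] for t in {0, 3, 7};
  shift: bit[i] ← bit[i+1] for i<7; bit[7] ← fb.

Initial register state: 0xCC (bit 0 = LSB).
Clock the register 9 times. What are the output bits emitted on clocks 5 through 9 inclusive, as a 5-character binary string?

reg_0 = 0xCC
clock 1: out=0, reg = 0x66
clock 2: out=0, reg = 0x33
clock 3: out=1, reg = 0x99
clock 4: out=1, reg = 0xCC
clock 5: out=0, reg = 0x66
clock 6: out=0, reg = 0x33
clock 7: out=1, reg = 0x99
clock 8: out=1, reg = 0xCC
clock 9: out=0, reg = 0x66

00110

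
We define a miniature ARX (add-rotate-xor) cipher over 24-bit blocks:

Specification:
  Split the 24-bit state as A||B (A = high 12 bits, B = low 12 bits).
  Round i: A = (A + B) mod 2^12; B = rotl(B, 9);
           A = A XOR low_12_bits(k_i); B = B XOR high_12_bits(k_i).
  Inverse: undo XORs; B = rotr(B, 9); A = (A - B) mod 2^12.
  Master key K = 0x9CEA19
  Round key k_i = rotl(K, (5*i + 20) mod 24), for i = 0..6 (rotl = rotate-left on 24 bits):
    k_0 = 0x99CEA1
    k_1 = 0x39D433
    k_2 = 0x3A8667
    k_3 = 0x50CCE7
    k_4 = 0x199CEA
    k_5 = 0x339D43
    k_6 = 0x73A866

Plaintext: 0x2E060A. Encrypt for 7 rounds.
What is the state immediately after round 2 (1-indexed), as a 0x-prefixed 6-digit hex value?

0x79B836

s_0 = plaintext = 0x2E060A
s_1 = Round(s_0, k_0) = 0x64BD5D
s_2 = Round(s_1, k_1) = 0x79B836
s_3 = Round(s_2, k_2) = 0x9B6EAE
s_4 = Round(s_3, k_3) = 0x4838D9
s_5 = Round(s_4, k_4) = 0x1B6282
s_6 = Round(s_5, k_5) = 0x97B769
s_7 = Round(s_6, k_6) = 0x8825D7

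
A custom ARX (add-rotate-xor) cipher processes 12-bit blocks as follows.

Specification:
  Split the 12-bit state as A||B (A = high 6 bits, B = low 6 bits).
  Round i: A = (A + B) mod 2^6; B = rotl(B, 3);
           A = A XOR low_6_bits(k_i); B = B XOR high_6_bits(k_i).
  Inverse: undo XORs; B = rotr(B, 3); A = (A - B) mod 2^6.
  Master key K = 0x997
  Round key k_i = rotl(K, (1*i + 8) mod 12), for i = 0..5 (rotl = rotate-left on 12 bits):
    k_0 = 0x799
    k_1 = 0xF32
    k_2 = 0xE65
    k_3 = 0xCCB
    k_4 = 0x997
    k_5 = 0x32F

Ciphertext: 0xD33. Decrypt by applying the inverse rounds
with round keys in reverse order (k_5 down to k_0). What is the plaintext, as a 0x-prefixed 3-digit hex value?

0xBB8

s_0 = ciphertext = 0xD33
s_1 = InvRound(s_0, k_5) = 0x73F
s_2 = InvRound(s_1, k_4) = 0x00B
s_3 = InvRound(s_2, k_3) = 0x107
s_4 = InvRound(s_3, k_2) = 0xAB7
s_5 = InvRound(s_4, k_1) = 0xFD9
s_6 = InvRound(s_5, k_0) = 0xBB8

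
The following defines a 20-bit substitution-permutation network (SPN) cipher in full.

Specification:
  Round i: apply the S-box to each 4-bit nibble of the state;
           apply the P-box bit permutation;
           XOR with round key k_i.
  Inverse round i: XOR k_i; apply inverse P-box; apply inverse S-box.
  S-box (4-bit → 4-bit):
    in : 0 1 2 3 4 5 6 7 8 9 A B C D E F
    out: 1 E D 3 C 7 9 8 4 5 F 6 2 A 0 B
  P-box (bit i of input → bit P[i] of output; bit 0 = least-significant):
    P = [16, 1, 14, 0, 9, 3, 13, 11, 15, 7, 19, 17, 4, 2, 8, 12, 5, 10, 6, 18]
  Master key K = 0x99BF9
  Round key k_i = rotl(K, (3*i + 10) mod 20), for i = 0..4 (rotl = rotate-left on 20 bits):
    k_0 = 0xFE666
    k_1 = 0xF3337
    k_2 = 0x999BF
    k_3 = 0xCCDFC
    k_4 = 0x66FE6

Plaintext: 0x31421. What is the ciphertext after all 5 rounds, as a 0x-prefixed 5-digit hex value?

0xEF2D3

s_0 = plaintext = 0x31421
s_1 = Round(s_0, k_0) = 0x59941
s_2 = Round(s_1, k_1) = 0x7DE44
s_3 = Round(s_2, k_2) = 0xDE1BA
s_4 = Round(s_3, k_3) = 0x3A977
s_5 = Round(s_4, k_4) = 0xEF2D3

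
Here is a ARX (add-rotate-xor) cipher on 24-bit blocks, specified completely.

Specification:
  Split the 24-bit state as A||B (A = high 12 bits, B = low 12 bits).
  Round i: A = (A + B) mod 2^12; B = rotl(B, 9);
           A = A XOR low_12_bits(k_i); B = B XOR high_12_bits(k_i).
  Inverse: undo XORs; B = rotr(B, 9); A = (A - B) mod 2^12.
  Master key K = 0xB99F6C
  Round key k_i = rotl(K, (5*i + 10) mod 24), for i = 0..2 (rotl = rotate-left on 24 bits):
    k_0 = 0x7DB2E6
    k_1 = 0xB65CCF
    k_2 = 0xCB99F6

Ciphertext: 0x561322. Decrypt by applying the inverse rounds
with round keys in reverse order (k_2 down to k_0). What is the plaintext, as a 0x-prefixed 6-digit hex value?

0x6FD045

s_0 = ciphertext = 0x561322
s_1 = InvRound(s_0, k_2) = 0xFB8CDF
s_2 = InvRound(s_1, k_1) = 0x5A4DD3
s_3 = InvRound(s_2, k_0) = 0x6FD045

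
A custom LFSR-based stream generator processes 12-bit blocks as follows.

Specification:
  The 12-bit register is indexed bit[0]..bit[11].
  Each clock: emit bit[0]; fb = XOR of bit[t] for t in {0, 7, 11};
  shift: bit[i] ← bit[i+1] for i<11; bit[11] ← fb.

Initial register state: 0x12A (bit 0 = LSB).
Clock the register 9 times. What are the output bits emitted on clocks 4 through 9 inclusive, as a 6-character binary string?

reg_0 = 0x12A
clock 1: out=0, reg = 0x095
clock 2: out=1, reg = 0x04A
clock 3: out=0, reg = 0x025
clock 4: out=1, reg = 0x812
clock 5: out=0, reg = 0xC09
clock 6: out=1, reg = 0x604
clock 7: out=0, reg = 0x302
clock 8: out=0, reg = 0x181
clock 9: out=1, reg = 0x0C0

101001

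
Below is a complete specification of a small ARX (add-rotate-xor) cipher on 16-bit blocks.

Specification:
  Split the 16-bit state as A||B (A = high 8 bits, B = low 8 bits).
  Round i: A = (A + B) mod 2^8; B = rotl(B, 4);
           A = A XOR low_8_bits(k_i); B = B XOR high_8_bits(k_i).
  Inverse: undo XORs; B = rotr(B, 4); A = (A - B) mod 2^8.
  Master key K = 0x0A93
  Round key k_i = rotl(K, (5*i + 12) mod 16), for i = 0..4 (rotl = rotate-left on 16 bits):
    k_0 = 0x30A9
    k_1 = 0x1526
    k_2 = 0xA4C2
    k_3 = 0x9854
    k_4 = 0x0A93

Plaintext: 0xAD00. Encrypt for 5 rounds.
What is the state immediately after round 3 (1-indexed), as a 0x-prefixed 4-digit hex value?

0xEAC5

s_0 = plaintext = 0xAD00
s_1 = Round(s_0, k_0) = 0x0430
s_2 = Round(s_1, k_1) = 0x1216
s_3 = Round(s_2, k_2) = 0xEAC5
s_4 = Round(s_3, k_3) = 0xFBC4
s_5 = Round(s_4, k_4) = 0x2C46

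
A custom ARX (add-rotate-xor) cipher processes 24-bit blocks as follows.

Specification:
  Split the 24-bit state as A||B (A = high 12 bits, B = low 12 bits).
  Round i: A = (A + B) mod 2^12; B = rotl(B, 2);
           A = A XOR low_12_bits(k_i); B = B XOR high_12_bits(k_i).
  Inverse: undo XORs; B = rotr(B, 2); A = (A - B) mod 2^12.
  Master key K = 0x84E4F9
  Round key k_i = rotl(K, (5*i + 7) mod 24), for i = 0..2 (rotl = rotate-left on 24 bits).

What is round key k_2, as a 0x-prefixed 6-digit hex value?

K = 0x84E4F9
k_0 = rotl(K, (5*0+7) mod 24) = rotl(K, 7) = 0x727CC2
k_1 = rotl(K, (5*1+7) mod 24) = rotl(K, 12) = 0x4F984E
k_2 = rotl(K, (5*2+7) mod 24) = rotl(K, 17) = 0xF309C9

0xF309C9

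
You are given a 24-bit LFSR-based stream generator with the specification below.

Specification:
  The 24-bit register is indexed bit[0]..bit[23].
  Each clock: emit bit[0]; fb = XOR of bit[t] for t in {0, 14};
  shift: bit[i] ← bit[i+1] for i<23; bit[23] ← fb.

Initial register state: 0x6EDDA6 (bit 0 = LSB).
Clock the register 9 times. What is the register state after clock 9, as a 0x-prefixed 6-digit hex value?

reg_0 = 0x6EDDA6
clock 1: out=0, reg = 0xB76ED3
clock 2: out=1, reg = 0x5BB769
clock 3: out=1, reg = 0xADDBB4
clock 4: out=0, reg = 0xD6EDDA
clock 5: out=0, reg = 0xEB76ED
clock 6: out=1, reg = 0x75BB76
clock 7: out=0, reg = 0x3ADDBB
clock 8: out=1, reg = 0x1D6EDD
clock 9: out=1, reg = 0x0EB76E

0x0EB76E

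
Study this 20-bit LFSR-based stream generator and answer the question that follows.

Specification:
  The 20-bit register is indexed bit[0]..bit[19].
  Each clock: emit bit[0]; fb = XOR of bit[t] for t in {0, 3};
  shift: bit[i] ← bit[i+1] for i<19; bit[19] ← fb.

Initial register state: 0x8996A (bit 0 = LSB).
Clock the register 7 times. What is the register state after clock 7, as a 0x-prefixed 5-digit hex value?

0x8F132

reg_0 = 0x8996A
clock 1: out=0, reg = 0xC4CB5
clock 2: out=1, reg = 0xE265A
clock 3: out=0, reg = 0xF132D
clock 4: out=1, reg = 0x78996
clock 5: out=0, reg = 0x3C4CB
clock 6: out=1, reg = 0x1E265
clock 7: out=1, reg = 0x8F132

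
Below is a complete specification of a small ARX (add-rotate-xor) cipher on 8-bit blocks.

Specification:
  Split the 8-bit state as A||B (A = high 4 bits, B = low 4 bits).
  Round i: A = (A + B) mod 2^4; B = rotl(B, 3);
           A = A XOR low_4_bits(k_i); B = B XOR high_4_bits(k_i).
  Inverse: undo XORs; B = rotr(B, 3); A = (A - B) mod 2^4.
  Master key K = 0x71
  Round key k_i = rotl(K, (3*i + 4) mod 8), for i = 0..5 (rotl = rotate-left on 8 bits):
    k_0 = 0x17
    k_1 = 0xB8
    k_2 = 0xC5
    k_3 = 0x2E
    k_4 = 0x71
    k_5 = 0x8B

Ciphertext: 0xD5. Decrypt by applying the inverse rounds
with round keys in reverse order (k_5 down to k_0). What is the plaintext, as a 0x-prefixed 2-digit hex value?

0x11

s_0 = ciphertext = 0xD5
s_1 = InvRound(s_0, k_5) = 0xBB
s_2 = InvRound(s_1, k_4) = 0x19
s_3 = InvRound(s_2, k_3) = 0x87
s_4 = InvRound(s_3, k_2) = 0x67
s_5 = InvRound(s_4, k_1) = 0x59
s_6 = InvRound(s_5, k_0) = 0x11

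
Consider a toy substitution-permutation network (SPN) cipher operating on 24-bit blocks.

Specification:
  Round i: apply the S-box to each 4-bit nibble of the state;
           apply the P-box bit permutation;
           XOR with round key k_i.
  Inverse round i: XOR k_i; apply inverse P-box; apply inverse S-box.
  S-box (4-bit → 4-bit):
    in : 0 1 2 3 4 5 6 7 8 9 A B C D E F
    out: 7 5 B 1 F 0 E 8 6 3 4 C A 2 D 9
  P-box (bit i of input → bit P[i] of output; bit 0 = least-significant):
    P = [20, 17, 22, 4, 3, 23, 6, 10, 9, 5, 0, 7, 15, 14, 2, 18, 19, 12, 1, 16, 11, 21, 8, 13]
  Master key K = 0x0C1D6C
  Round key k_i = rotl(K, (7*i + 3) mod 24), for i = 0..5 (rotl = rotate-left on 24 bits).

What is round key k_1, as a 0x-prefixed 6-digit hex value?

K = 0x0C1D6C
k_0 = rotl(K, (7*0+3) mod 24) = rotl(K, 3) = 0x60EB60
k_1 = rotl(K, (7*1+3) mod 24) = rotl(K, 10) = 0x75B030

0x75B030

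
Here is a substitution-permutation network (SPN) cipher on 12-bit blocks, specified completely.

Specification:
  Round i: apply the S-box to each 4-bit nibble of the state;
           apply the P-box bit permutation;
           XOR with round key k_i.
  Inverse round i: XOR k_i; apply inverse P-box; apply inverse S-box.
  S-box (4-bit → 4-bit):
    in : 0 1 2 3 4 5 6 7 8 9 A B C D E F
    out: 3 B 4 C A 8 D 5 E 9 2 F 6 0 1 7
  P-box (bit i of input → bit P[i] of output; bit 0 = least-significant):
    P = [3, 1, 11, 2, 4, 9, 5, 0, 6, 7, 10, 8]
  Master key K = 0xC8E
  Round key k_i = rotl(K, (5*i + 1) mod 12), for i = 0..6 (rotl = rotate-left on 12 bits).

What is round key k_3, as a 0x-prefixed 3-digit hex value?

K = 0xC8E
k_0 = rotl(K, (5*0+1) mod 12) = rotl(K, 1) = 0x91D
k_1 = rotl(K, (5*1+1) mod 12) = rotl(K, 6) = 0x3B2
k_2 = rotl(K, (5*2+1) mod 12) = rotl(K, 11) = 0x647
k_3 = rotl(K, (5*3+1) mod 12) = rotl(K, 4) = 0x8EC

0x8EC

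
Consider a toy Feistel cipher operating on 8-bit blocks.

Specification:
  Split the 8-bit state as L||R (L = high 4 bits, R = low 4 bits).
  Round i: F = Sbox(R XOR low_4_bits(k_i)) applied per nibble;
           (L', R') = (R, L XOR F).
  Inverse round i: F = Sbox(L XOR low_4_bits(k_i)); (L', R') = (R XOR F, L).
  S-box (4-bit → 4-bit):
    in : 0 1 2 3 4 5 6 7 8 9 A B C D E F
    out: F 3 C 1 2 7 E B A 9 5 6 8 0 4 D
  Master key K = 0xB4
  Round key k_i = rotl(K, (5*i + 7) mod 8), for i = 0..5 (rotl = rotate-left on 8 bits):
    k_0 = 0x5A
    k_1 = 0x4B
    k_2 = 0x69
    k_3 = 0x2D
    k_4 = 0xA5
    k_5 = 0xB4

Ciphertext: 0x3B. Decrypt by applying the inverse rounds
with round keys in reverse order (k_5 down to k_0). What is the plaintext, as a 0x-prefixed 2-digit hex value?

s_0 = ciphertext = 0x3B
s_1 = InvRound(s_0, k_5) = 0x03
s_2 = InvRound(s_1, k_4) = 0x40
s_3 = InvRound(s_2, k_3) = 0x94
s_4 = InvRound(s_3, k_2) = 0xB9
s_5 = InvRound(s_4, k_1) = 0x6B
s_6 = InvRound(s_5, k_0) = 0x36

0x36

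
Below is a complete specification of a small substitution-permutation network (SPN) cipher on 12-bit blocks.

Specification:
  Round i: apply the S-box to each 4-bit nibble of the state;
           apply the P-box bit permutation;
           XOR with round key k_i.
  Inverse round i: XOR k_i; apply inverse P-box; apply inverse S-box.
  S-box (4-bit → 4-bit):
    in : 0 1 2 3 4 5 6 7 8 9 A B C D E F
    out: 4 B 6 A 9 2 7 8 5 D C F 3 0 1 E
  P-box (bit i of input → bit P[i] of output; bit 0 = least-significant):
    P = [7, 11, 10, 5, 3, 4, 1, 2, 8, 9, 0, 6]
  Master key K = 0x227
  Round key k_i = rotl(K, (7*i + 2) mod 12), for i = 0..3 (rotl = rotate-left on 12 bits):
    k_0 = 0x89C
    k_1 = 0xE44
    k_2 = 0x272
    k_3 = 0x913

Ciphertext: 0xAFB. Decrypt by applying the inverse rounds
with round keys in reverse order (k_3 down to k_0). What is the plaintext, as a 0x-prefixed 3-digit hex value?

s_0 = ciphertext = 0xAFB
s_1 = InvRound(s_0, k_3) = 0x1E4
s_2 = InvRound(s_1, k_2) = 0xCFE
s_3 = InvRound(s_2, k_1) = 0x564
s_4 = InvRound(s_3, k_0) = 0x4CB

0x4CB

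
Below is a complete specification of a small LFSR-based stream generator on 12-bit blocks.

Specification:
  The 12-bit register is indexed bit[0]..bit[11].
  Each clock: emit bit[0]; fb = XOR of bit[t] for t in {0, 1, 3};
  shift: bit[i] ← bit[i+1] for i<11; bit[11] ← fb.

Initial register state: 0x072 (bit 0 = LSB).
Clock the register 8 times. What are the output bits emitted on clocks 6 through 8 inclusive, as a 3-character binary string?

reg_0 = 0x072
clock 1: out=0, reg = 0x839
clock 2: out=1, reg = 0x41C
clock 3: out=0, reg = 0xA0E
clock 4: out=0, reg = 0x507
clock 5: out=1, reg = 0x283
clock 6: out=1, reg = 0x141
clock 7: out=1, reg = 0x8A0
clock 8: out=0, reg = 0x450

110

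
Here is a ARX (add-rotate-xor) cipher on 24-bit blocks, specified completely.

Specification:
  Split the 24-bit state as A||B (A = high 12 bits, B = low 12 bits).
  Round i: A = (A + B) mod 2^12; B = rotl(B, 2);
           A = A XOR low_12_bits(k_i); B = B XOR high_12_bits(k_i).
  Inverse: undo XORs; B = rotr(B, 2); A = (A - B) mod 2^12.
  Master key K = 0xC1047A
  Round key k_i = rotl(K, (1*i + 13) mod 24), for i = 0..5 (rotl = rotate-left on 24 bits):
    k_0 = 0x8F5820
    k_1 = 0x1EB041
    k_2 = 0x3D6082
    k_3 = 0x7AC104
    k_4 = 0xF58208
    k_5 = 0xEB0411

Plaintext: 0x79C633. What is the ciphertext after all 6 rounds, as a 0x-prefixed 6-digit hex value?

0x76578B

s_0 = plaintext = 0x79C633
s_1 = Round(s_0, k_0) = 0x5EF038
s_2 = Round(s_1, k_1) = 0x66610B
s_3 = Round(s_2, k_2) = 0x7F37FA
s_4 = Round(s_3, k_3) = 0xEE9845
s_5 = Round(s_4, k_4) = 0x526E4E
s_6 = Round(s_5, k_5) = 0x76578B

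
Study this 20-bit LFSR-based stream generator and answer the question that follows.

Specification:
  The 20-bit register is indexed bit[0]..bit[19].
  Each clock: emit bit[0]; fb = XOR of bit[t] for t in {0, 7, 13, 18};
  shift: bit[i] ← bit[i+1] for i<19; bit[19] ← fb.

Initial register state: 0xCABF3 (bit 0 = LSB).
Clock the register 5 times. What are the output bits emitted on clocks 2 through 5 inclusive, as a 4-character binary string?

1001

reg_0 = 0xCABF3
clock 1: out=1, reg = 0x655F9
clock 2: out=1, reg = 0xB2AFC
clock 3: out=0, reg = 0x5957E
clock 4: out=0, reg = 0xACABF
clock 5: out=1, reg = 0x5655F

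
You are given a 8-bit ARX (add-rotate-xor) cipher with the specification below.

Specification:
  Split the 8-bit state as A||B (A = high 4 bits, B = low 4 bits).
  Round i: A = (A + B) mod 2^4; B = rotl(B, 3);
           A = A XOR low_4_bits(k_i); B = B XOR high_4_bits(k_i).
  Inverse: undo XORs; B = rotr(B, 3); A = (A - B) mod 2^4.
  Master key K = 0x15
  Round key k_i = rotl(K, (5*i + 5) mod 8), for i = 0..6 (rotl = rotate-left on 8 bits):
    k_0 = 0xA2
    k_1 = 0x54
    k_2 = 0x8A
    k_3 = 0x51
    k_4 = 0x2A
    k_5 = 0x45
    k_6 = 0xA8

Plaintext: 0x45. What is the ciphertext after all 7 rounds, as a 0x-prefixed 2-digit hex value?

s_0 = plaintext = 0x45
s_1 = Round(s_0, k_0) = 0xB0
s_2 = Round(s_1, k_1) = 0xF5
s_3 = Round(s_2, k_2) = 0xE2
s_4 = Round(s_3, k_3) = 0x14
s_5 = Round(s_4, k_4) = 0xF0
s_6 = Round(s_5, k_5) = 0xA4
s_7 = Round(s_6, k_6) = 0x68

0x68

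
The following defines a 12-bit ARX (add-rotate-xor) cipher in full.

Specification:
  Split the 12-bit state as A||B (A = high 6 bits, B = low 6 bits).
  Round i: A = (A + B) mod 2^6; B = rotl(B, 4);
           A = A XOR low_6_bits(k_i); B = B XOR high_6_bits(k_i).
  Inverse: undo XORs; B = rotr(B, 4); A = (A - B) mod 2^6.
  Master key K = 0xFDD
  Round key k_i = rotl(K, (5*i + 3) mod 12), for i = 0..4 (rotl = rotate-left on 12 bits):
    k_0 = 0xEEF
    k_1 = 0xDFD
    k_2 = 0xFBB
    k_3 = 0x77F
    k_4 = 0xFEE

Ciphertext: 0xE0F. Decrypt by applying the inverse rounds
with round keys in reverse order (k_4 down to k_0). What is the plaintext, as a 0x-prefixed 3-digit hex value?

s_0 = ciphertext = 0xE0F
s_1 = InvRound(s_0, k_4) = 0x4C3
s_2 = InvRound(s_1, k_3) = 0xCF9
s_3 = InvRound(s_2, k_2) = 0xB1C
s_4 = InvRound(s_3, k_1) = 0x8EE
s_5 = InvRound(s_4, k_0) = 0xDD5

0xDD5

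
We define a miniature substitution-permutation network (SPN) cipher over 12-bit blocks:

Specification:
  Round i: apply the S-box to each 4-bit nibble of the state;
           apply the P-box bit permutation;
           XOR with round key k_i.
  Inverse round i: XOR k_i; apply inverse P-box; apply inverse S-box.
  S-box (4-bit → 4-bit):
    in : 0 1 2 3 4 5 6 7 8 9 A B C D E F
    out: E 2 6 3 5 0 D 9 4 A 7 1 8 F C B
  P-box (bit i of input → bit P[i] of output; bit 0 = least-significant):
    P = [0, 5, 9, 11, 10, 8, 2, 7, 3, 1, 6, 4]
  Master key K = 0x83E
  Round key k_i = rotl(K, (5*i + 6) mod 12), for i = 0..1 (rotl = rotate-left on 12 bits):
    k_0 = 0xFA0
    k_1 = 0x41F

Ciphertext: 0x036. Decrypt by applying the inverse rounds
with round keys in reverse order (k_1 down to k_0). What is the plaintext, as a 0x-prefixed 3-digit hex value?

0x9BB

s_0 = ciphertext = 0x036
s_1 = InvRound(s_0, k_1) = 0xBB3
s_2 = InvRound(s_1, k_0) = 0x9BB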